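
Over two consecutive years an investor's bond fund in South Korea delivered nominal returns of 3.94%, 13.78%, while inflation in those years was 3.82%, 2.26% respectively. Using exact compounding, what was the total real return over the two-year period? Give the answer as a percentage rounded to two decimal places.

11.39%

Nominal growth factor = 1.0394 × 1.1378 = 1.182629
Price-level growth factor = 1.0382 × 1.0226 = 1.061663
Real growth factor = 1.182629 / 1.061663 = 1.113940
Total real return = 1.113940 − 1 → 11.39%.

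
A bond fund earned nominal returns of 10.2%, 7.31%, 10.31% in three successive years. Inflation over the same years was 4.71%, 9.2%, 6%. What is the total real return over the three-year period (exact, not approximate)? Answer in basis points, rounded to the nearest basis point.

763 basis points

Nominal growth factor = 1.1020 × 1.0731 × 1.1031 = 1.304478
Price-level growth factor = 1.0471 × 1.0920 × 1.0600 = 1.212039
Real growth factor = 1.304478 / 1.212039 = 1.076267
Total real return = 1.076267 − 1 → 763 basis points.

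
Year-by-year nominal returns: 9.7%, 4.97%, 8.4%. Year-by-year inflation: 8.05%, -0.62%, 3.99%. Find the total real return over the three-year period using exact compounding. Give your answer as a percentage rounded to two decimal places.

11.79%

Nominal growth factor = 1.0970 × 1.0497 × 1.0840 = 1.248249
Price-level growth factor = 1.0805 × 0.9938 × 1.0399 = 1.116646
Real growth factor = 1.248249 / 1.116646 = 1.117856
Total real return = 1.117856 − 1 → 11.79%.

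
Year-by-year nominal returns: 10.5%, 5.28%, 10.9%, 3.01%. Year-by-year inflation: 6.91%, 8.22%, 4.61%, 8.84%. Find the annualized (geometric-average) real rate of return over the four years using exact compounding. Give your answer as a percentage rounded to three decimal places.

Nominal growth factor = 1.1050 × 1.0528 × 1.1090 × 1.0301 = 1.32898197
Price-level growth factor = 1.0691 × 1.0822 × 1.0461 × 1.0884 = 1.31730880
Real growth factor = 1.32898197 / 1.31730880 = 1.00886137
Annualized real rate = 1.00886137^(1/4) − 1 = 0.2208% → 0.221%.

0.221%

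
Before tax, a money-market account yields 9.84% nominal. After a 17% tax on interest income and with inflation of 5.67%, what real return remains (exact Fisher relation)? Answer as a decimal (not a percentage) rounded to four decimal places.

After-tax nominal return = 9.84% × (1 − 0.17) = 8.1672%.
1 + r = 1.081672 / 1.05670 = 1.023632
After-tax real rate = 1.023632 − 1 → 0.0236.

0.0236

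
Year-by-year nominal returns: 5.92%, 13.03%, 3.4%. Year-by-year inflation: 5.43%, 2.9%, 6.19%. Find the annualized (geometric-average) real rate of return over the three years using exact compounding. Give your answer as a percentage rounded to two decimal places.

2.43%

Nominal growth factor = 1.0592 × 1.1303 × 1.0340 = 1.23791903
Price-level growth factor = 1.0543 × 1.0290 × 1.0619 = 1.15202844
Real growth factor = 1.23791903 / 1.15202844 = 1.07455596
Annualized real rate = 1.07455596^(1/3) − 1 = 2.4259% → 2.43%.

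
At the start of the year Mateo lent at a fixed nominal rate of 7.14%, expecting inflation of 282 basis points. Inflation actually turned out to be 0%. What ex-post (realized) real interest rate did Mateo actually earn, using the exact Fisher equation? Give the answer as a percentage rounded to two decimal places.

7.14%

Ex-post: (1 + 0.0714)/(1 + 0.0000) − 1 = 7.1400%
So the realized real rate is 7.14%.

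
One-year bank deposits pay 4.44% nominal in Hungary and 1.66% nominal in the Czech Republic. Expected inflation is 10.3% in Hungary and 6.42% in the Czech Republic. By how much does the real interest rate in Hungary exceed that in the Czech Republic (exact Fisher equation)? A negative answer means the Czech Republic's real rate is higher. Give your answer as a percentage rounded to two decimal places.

-0.84%

Hungary: (1 + 0.0444)/(1 + 0.1030) − 1 = -5.3128%
The Czech Republic: (1 + 0.0166)/(1 + 0.0642) − 1 = -4.4728%
Differential = -5.3128% − (-4.4728%) = -0.8399% → -0.84%.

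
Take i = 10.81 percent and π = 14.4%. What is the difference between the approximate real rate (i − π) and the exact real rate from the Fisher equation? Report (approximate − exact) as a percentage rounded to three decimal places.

Approximate: r ≈ 10.810% − 14.400% = -3.5900%
Exact: (1 + 0.1081)/(1 + 0.1440) − 1 = -3.1381%
Error = -3.5900% − (-3.1381%) = -0.4519% → -0.452%.

-0.452%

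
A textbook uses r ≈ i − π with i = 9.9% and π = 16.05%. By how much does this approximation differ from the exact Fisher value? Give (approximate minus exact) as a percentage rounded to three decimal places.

Approximate: r ≈ 9.900% − 16.050% = -6.1500%
Exact: (1 + 0.0990)/(1 + 0.1605) − 1 = -5.2994%
Error = -6.1500% − (-5.2994%) = -0.8506% → -0.851%.

-0.851%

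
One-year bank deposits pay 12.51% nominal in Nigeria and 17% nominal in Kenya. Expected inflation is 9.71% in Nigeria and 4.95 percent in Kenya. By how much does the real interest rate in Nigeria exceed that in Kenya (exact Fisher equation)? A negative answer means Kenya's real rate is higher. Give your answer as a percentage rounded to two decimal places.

Nigeria: (1 + 0.1251)/(1 + 0.0971) − 1 = 2.5522%
Kenya: (1 + 0.1700)/(1 + 0.0495) − 1 = 11.4817%
Differential = 2.5522% − 11.4817% = -8.9295% → -8.93%.

-8.93%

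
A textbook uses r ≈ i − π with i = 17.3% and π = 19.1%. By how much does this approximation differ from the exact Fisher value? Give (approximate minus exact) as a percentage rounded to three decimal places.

Approximate: r ≈ 17.300% − 19.100% = -1.8000%
Exact: (1 + 0.1730)/(1 + 0.1910) − 1 = -1.5113%
Error = -1.8000% − (-1.5113%) = -0.2887% → -0.289%.

-0.289%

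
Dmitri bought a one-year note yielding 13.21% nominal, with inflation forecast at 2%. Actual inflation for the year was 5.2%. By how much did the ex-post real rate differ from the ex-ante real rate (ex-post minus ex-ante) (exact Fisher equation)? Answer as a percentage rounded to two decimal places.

Ex-ante: (1 + 0.1321)/(1 + 0.0200) − 1 = 10.9902%
Ex-post: (1 + 0.1321)/(1 + 0.0520) − 1 = 7.6141%
Difference (ex-post − ex-ante) = -3.3761% → -3.38%.

-3.38%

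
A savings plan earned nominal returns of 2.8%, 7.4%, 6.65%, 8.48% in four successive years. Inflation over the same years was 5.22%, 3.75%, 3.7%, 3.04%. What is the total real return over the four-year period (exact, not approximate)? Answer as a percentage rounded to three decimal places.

9.506%

Compound the nominal returns: 1.0280 × 1.0740 × 1.0665 × 1.0848 = 1.277344.
Compound inflation: 1.0522 × 1.0375 × 1.0370 × 1.0304 = 1.166463.
Deflate: 1.277344 / 1.166463 = 1.095057.
Total real return = 1.095057 − 1 → 9.506%.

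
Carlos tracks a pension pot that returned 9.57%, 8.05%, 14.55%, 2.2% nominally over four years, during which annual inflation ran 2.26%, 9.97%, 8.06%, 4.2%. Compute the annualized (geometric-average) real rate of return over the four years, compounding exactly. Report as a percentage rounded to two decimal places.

Nominal growth factor = 1.0957 × 1.0805 × 1.1455 × 1.0220 = 1.38599742
Price-level growth factor = 1.0226 × 1.0997 × 1.0806 × 1.0420 = 1.26623028
Real growth factor = 1.38599742 / 1.26623028 = 1.09458559
Annualized real rate = 1.09458559^(1/4) − 1 = 2.2851% → 2.29%.

2.29%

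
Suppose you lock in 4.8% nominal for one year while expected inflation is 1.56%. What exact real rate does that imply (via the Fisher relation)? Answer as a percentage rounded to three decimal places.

By the Fisher relation, 1 + r = (1 + i)/(1 + π).
1 + r = 1.04800 / 1.01560 = 1.031902
r = 1.031902 − 1 = 3.1902%, i.e. 3.190%.

3.190%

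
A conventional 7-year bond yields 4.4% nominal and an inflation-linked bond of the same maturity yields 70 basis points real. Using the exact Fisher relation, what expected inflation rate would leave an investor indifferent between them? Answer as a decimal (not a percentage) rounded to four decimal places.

0.0367

(1 + π) = (1 + i)/(1 + r) = 1.04400 / 1.00700 = 1.036743
Break-even inflation = 1.036743 − 1 → 0.0367.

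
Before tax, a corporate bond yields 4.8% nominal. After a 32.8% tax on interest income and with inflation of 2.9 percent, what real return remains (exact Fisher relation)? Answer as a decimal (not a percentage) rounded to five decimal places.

0.00316

After-tax nominal return = 4.8% × (1 − 0.328) = 3.2256%.
1 + r = 1.032256 / 1.02900 = 1.003164
After-tax real rate = 1.003164 − 1 → 0.00316.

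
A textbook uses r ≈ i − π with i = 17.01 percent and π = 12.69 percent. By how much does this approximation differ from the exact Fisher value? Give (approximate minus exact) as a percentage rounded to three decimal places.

Approximate: r ≈ 17.010% − 12.690% = 4.3200%
Exact: (1 + 0.1701)/(1 + 0.1269) − 1 = 3.83353%
Error = 4.3200% − 3.83353% = 0.48647% → 0.486%.

0.486%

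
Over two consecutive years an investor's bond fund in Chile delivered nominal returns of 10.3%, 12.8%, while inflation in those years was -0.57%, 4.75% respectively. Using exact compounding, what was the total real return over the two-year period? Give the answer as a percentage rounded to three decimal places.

Nominal growth factor = 1.1030 × 1.1280 = 1.244184
Price-level growth factor = 0.9943 × 1.0475 = 1.041529
Real growth factor = 1.244184 / 1.041529 = 1.194574
Total real return = 1.194574 − 1 → 19.457%.

19.457%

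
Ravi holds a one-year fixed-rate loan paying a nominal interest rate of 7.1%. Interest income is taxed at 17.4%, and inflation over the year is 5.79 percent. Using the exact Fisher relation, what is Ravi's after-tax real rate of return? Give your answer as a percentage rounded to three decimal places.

After-tax nominal return = 7.1% × (1 − 0.174) = 5.8646%.
1 + r = 1.058646 / 1.05790 = 1.0007052
After-tax real rate = 1.0007052 − 1 → 0.071%.

0.071%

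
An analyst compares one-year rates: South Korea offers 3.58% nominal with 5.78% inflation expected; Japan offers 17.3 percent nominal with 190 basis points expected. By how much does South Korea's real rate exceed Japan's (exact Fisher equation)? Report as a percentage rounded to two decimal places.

South Korea: (1 + 0.0358)/(1 + 0.0578) − 1 = -2.0798%
Japan: (1 + 0.1730)/(1 + 0.0190) − 1 = 15.1129%
Differential = -2.0798% − 15.1129% = -17.1926% → -17.19%.

-17.19%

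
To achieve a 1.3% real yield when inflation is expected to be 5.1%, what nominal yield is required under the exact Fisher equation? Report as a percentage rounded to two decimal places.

6.47%

(1 + i) = (1 + r)(1 + π) = 1.01300 × 1.05100 = 1.064663
i = 1.064663 − 1, so the required nominal rate is 6.47%.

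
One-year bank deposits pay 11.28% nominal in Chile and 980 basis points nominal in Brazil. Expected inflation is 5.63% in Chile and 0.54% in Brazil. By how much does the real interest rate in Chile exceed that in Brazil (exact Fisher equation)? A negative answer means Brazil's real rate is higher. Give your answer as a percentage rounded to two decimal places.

Chile: (1 + 0.1128)/(1 + 0.0563) − 1 = 5.3489%
Brazil: (1 + 0.0980)/(1 + 0.0054) − 1 = 9.2103%
Differential = 5.3489% − 9.2103% = -3.8614% → -3.86%.

-3.86%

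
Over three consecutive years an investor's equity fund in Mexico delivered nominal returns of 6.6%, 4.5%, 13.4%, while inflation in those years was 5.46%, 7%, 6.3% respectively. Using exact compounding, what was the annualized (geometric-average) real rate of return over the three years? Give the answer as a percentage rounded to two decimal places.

Compound the nominal returns: 1.0660 × 1.0450 × 1.1340 = 1.26324198.
Compound inflation: 1.0546 × 1.0700 × 1.0630 = 1.19951259.
Deflate: 1.26324198 / 1.19951259 = 1.05312941.
Annualized real rate = 1.05312941^(1/3) − 1 = 1.7405% → 1.74%.

1.74%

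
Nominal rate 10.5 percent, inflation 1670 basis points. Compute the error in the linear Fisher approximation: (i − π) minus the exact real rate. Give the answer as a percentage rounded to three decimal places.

-0.887%

Approximate: r ≈ 10.500% − 16.700% = -6.2000%
Exact: (1 + 0.1050)/(1 + 0.1670) − 1 = -5.3128%
Error = -6.2000% − (-5.3128%) = -0.8872% → -0.887%.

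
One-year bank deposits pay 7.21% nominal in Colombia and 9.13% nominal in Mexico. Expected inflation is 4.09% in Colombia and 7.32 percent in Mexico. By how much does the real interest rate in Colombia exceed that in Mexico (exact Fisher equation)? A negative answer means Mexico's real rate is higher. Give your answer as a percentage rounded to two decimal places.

1.31%

Colombia: (1 + 0.0721)/(1 + 0.0409) − 1 = 2.9974%
Mexico: (1 + 0.0913)/(1 + 0.0732) − 1 = 1.6865%
Differential = 2.9974% − 1.6865% = 1.3109% → 1.31%.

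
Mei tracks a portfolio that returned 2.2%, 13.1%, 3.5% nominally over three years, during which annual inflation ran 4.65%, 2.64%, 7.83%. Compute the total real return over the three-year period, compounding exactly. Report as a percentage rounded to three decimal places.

Compound the nominal returns: 1.0220 × 1.1310 × 1.0350 = 1.196338.
Compound inflation: 1.0465 × 1.0264 × 1.0783 = 1.158232.
Deflate: 1.196338 / 1.158232 = 1.032900.
Total real return = 1.032900 − 1 → 3.290%.

3.290%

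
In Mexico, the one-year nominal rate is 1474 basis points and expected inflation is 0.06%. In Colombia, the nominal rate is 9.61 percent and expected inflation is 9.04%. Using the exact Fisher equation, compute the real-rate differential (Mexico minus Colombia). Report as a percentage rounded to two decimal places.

14.15%

Mexico: (1 + 0.1474)/(1 + 0.0006) − 1 = 14.6712%
Colombia: (1 + 0.0961)/(1 + 0.0904) − 1 = 0.5227%
Differential = 14.6712% − 0.5227% = 14.1485% → 14.15%.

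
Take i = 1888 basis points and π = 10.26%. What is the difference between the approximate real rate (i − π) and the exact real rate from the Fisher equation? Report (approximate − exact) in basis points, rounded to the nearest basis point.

80 basis points

Approximate: r ≈ 18.880% − 10.260% = 8.6200%
Exact: (1 + 0.1888)/(1 + 0.1026) − 1 = 7.8179%
Error = 8.6200% − 7.8179% = 0.8021% → 80 basis points.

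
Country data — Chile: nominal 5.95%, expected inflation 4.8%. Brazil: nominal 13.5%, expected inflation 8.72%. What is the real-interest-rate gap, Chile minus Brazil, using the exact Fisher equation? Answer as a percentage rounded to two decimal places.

-3.30%

Chile: (1 + 0.0595)/(1 + 0.0480) − 1 = 1.0973%
Brazil: (1 + 0.1350)/(1 + 0.0872) − 1 = 4.3966%
Differential = 1.0973% − 4.3966% = -3.2993% → -3.30%.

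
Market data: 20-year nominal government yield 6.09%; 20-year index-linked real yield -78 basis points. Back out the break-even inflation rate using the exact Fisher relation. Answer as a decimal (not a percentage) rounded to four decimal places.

0.0692

(1 + π) = (1 + i)/(1 + r) = 1.06090 / 0.99220 = 1.069240
Break-even inflation = 1.069240 − 1 → 0.0692.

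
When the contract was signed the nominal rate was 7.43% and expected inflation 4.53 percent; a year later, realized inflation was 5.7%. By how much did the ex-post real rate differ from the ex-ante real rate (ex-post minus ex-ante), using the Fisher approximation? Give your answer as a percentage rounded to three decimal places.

Ex-ante: 7.43% − 4.53% = 2.900%
Ex-post: 7.43% − 5.7% = 1.730%
Difference (ex-post − ex-ante) = -1.1700% → -1.170%.

-1.170%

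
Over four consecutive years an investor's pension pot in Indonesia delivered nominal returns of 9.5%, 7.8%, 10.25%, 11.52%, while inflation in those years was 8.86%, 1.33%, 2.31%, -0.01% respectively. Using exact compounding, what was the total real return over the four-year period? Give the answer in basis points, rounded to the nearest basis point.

Nominal growth factor = 1.0950 × 1.0780 × 1.1025 × 1.1152 = 1.451324
Price-level growth factor = 1.0886 × 1.0133 × 1.0231 × 0.9999 = 1.128447
Real growth factor = 1.451324 / 1.128447 = 1.286125
Total real return = 1.286125 − 1 → 2861 basis points.

2861 basis points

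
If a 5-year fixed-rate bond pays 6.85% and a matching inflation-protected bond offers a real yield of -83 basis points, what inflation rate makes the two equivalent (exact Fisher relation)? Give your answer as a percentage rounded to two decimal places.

7.74%

(1 + π) = (1 + i)/(1 + r) = 1.06850 / 0.99170 = 1.077443
Break-even inflation = 1.077443 − 1 → 7.74%.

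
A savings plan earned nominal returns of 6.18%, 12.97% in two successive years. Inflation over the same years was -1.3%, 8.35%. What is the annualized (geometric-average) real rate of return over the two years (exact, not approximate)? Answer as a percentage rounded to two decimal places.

5.91%

Nominal growth factor = 1.0618 × 1.1297 = 1.19951546
Price-level growth factor = 0.9870 × 1.0835 = 1.06941450
Real growth factor = 1.19951546 / 1.06941450 = 1.12165625
Annualized real rate = 1.12165625^(1/2) − 1 = 5.9083% → 5.91%.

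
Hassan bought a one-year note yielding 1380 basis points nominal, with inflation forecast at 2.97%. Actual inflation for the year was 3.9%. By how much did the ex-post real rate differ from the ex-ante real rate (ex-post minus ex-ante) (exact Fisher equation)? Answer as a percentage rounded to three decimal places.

Ex-ante: (1 + 0.1380)/(1 + 0.0297) − 1 = 10.5176%
Ex-post: (1 + 0.1380)/(1 + 0.0390) − 1 = 9.5284%
Difference (ex-post − ex-ante) = -0.9892% → -0.989%.

-0.989%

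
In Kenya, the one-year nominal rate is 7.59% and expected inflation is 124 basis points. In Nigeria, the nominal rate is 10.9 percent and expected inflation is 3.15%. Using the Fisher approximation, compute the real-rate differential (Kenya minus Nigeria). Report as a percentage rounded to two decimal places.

-1.40%

Kenya: 7.59% − 1.24% = 6.350%
Nigeria: 10.9% − 3.15% = 7.750%
Differential = -1.400% → -1.40%.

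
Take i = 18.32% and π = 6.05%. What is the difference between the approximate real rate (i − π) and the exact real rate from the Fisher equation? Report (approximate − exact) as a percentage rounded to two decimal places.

Approximate: r ≈ 18.320% − 6.050% = 12.2700%
Exact: (1 + 0.1832)/(1 + 0.0605) − 1 = 11.5700%
Error = 12.2700% − 11.5700% = 0.7000% → 0.70%.

0.70%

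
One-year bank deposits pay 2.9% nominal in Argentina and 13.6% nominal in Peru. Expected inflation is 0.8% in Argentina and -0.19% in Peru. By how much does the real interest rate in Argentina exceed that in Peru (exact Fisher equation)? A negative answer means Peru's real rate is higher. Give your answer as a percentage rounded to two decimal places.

-11.73%

Argentina: (1 + 0.0290)/(1 + 0.0080) − 1 = 2.0833%
Peru: (1 + 0.1360)/(1 − 0.0019) − 1 = 13.8163%
Differential = 2.0833% − 13.8163% = -11.7329% → -11.73%.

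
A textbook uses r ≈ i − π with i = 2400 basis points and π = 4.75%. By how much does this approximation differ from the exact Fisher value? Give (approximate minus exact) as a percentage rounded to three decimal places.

Approximate: r ≈ 24.000% − 4.750% = 19.2500%
Exact: (1 + 0.2400)/(1 + 0.0475) − 1 = 18.3771%
Error = 19.2500% − 18.3771% = 0.8729% → 0.873%.

0.873%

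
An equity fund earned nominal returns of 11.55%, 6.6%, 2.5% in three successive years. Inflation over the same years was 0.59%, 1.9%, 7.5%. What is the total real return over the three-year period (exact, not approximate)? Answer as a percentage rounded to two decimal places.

10.61%

Nominal growth factor = 1.1155 × 1.0660 × 1.0250 = 1.218851
Price-level growth factor = 1.0059 × 1.0190 × 1.0750 = 1.101888
Real growth factor = 1.218851 / 1.101888 = 1.106148
Total real return = 1.106148 − 1 → 10.61%.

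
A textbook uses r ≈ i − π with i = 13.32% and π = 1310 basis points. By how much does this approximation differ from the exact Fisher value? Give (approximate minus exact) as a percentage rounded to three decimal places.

0.025%

Approximate: r ≈ 13.320% − 13.100% = 0.2200%
Exact: (1 + 0.1332)/(1 + 0.1310) − 1 = 0.19452%
Error = 0.2200% − 0.19452% = 0.02548% → 0.025%.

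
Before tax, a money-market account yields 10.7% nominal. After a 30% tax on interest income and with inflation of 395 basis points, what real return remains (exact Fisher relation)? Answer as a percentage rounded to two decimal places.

After-tax nominal return = 10.7% × (1 − 0.3) = 7.4900%.
1 + r = 1.07490 / 1.03950 = 1.034055
After-tax real rate = 1.034055 − 1 → 3.41%.

3.41%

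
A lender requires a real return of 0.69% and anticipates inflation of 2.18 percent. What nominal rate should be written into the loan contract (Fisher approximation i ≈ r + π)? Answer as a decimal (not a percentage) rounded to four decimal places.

i ≈ r + π = 0.69% + 2.18% = 0.0287.

0.0287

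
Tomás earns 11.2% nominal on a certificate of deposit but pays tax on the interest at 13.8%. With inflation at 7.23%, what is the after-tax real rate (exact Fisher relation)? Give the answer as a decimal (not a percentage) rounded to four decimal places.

After-tax nominal return = 11.2% × (1 − 0.138) = 9.6544%.
1 + r = 1.096544 / 1.07230 = 1.022609
After-tax real rate = 1.022609 − 1 → 0.0226.

0.0226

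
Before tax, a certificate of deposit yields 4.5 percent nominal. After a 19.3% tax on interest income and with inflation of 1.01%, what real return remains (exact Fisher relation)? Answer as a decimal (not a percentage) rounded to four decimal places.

After-tax nominal return = 4.5% × (1 − 0.193) = 3.6315%.
1 + r = 1.036315 / 1.01010 = 1.025953
After-tax real rate = 1.025953 − 1 → 0.0260.

0.0260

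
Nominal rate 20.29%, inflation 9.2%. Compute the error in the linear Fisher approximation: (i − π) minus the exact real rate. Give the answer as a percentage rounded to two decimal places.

0.93%

Approximate: r ≈ 20.290% − 9.200% = 11.0900%
Exact: (1 + 0.2029)/(1 + 0.0920) − 1 = 10.1557%
Error = 11.0900% − 10.1557% = 0.9343% → 0.93%.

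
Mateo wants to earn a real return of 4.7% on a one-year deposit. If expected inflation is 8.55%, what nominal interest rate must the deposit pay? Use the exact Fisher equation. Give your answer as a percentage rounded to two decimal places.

(1 + i) = (1 + r)(1 + π) = 1.04700 × 1.08550 = 1.1365185
i = 1.1365185 − 1, so the required nominal rate is 13.65%.

13.65%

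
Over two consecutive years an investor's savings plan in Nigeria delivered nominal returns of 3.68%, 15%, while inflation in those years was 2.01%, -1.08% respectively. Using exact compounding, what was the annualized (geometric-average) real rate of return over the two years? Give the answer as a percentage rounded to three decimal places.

8.701%

Nominal growth factor = 1.0368 × 1.1500 = 1.19232000
Price-level growth factor = 1.0201 × 0.9892 = 1.00908292
Real growth factor = 1.19232000 / 1.00908292 = 1.18158773
Annualized real rate = 1.18158773^(1/2) − 1 = 8.7009% → 8.701%.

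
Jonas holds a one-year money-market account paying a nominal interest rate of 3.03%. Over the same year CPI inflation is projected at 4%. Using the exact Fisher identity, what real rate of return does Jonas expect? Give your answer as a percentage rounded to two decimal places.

By the Fisher identity, 1 + r = (1 + i)/(1 + π).
1 + r = 1.03030 / 1.04000 = 0.990673
r = 0.990673 − 1 = -0.9327%, i.e. -0.93%.

-0.93%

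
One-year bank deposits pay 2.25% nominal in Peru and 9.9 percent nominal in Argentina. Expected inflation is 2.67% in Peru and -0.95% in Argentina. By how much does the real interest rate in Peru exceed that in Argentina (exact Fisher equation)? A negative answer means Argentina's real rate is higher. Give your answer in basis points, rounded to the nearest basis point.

Peru: (1 + 0.0225)/(1 + 0.0267) − 1 = -0.4091%
Argentina: (1 + 0.0990)/(1 − 0.0095) − 1 = 10.9541%
Differential = -0.4091% − 10.9541% = -11.3631% → -1136 basis points.

-1136 basis points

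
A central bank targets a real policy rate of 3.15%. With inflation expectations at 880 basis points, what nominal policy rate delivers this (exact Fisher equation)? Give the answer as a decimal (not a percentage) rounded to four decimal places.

(1 + i) = (1 + r)(1 + π) = 1.03150 × 1.08800 = 1.122272
i = 1.122272 − 1, so the required nominal rate is 0.1223.

0.1223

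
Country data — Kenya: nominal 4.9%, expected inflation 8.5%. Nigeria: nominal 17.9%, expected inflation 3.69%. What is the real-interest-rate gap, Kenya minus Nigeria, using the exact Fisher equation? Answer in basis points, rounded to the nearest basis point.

-1702 basis points

Kenya: (1 + 0.0490)/(1 + 0.0850) − 1 = -3.3180%
Nigeria: (1 + 0.1790)/(1 + 0.0369) − 1 = 13.7043%
Differential = -3.3180% − 13.7043% = -17.0223% → -1702 basis points.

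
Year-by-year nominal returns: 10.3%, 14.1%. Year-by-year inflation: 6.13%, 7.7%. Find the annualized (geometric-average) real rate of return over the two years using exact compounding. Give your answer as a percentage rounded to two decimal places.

Compound the nominal returns: 1.1030 × 1.1410 = 1.25852300.
Compound inflation: 1.0613 × 1.0770 = 1.14302010.
Deflate: 1.25852300 / 1.14302010 = 1.10105063.
Annualized real rate = 1.10105063^(1/2) − 1 = 4.9310% → 4.93%.

4.93%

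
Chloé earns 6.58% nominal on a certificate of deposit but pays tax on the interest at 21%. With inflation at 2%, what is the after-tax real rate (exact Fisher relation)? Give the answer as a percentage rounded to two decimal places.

3.14%

After-tax nominal return = 6.58% × (1 − 0.21) = 5.1982%.
1 + r = 1.051982 / 1.02000 = 1.031355
After-tax real rate = 1.031355 − 1 → 3.14%.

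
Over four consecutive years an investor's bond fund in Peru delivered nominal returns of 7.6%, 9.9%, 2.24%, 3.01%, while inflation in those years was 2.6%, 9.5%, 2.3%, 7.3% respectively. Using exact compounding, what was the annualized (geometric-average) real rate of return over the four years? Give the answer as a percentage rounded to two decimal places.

0.25%

Compound the nominal returns: 1.0760 × 1.0990 × 1.0224 × 1.0301 = 1.24540381.
Compound inflation: 1.0260 × 1.0950 × 1.0230 × 1.0730 = 1.23320943.
Deflate: 1.24540381 / 1.23320943 = 1.00988834.
Annualized real rate = 1.00988834^(1/4) − 1 = 0.2463% → 0.25%.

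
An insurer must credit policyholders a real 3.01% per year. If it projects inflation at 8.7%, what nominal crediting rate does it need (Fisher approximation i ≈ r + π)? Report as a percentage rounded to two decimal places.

11.71%

i ≈ r + π = 3.01% + 8.7% = 11.71%.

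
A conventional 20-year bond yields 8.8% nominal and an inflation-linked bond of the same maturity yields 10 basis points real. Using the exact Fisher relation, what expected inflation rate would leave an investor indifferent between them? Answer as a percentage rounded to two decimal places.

8.69%

(1 + π) = (1 + i)/(1 + r) = 1.08800 / 1.00100 = 1.086913
Break-even inflation = 1.086913 − 1 → 8.69%.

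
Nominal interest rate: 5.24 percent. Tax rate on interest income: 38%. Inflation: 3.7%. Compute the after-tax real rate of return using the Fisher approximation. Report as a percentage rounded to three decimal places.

-0.451%

After-tax nominal return = 5.24% × (1 − 0.38) = 3.2488%.
r ≈ 3.2488% − 3.7% → -0.451%.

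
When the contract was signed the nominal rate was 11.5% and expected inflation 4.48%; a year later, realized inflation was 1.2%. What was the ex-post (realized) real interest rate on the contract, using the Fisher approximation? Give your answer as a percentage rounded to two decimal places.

10.30%

Ex-post: 11.5% − 1.2% = 10.300%
So the realized real rate is 10.30%.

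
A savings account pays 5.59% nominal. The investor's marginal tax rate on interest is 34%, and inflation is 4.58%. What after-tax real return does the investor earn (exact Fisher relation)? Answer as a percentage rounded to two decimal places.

After-tax nominal return = 5.59% × (1 − 0.34) = 3.6894%.
1 + r = 1.036894 / 1.04580 = 0.991484
After-tax real rate = 0.991484 − 1 → -0.85%.

-0.85%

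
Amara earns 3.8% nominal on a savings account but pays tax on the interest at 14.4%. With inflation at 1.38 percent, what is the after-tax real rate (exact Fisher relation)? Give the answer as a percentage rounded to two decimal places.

1.85%

After-tax nominal return = 3.8% × (1 − 0.144) = 3.2528%.
1 + r = 1.032528 / 1.01380 = 1.018473
After-tax real rate = 1.018473 − 1 → 1.85%.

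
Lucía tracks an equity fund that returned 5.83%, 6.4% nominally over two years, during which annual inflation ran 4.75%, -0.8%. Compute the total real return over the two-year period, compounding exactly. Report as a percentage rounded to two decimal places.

8.36%

Nominal growth factor = 1.0583 × 1.0640 = 1.126031
Price-level growth factor = 1.0475 × 0.9920 = 1.039120
Real growth factor = 1.126031 / 1.039120 = 1.083639
Total real return = 1.083639 − 1 → 8.36%.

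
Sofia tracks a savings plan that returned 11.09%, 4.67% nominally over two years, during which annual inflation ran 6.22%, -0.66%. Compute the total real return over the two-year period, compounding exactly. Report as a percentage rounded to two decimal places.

10.20%

Compound the nominal returns: 1.1109 × 1.0467 = 1.162779.
Compound inflation: 1.0622 × 0.9934 = 1.055189.
Deflate: 1.162779 / 1.055189 = 1.101962.
Total real return = 1.101962 − 1 → 10.20%.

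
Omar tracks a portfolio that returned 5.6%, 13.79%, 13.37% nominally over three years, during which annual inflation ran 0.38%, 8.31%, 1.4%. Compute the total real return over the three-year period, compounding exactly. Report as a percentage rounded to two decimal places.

Nominal growth factor = 1.0560 × 1.1379 × 1.1337 = 1.362279
Price-level growth factor = 1.0038 × 1.0831 × 1.0140 = 1.102437
Real growth factor = 1.362279 / 1.102437 = 1.235698
Total real return = 1.235698 − 1 → 23.57%.

23.57%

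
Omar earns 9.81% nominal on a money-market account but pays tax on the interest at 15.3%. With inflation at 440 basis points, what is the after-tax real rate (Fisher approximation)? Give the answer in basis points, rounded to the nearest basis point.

391 basis points

After-tax nominal return = 9.81% × (1 − 0.153) = 8.30907%.
r ≈ 8.30907% − 4.4% → 391 basis points.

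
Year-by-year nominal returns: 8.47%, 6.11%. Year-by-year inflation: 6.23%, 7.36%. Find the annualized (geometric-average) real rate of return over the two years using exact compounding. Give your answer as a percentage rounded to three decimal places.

0.459%

Compound the nominal returns: 1.0847 × 1.0611 = 1.15097517.
Compound inflation: 1.0623 × 1.0736 = 1.14048528.
Deflate: 1.15097517 / 1.14048528 = 1.00919774.
Annualized real rate = 1.00919774^(1/2) − 1 = 0.4588% → 0.459%.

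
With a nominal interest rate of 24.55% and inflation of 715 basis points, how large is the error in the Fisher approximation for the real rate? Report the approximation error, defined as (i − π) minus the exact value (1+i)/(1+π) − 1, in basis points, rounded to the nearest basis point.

116 basis points

Approximate: r ≈ 24.550% − 7.150% = 17.4000%
Exact: (1 + 0.2455)/(1 + 0.0715) − 1 = 16.2389%
Error = 17.4000% − 16.2389% = 1.1611% → 116 basis points.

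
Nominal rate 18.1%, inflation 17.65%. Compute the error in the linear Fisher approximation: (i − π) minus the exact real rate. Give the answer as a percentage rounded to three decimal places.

Approximate: r ≈ 18.100% − 17.650% = 0.4500%
Exact: (1 + 0.1810)/(1 + 0.1765) − 1 = 0.38249%
Error = 0.4500% − 0.38249% = 0.06751% → 0.068%.

0.068%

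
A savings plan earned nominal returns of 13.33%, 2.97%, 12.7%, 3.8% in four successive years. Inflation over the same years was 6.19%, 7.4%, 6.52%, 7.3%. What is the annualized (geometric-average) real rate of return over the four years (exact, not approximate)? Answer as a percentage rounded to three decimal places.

Compound the nominal returns: 1.1333 × 1.0297 × 1.1270 × 1.0380 = 1.36513899.
Compound inflation: 1.0619 × 1.0740 × 1.0652 × 1.0730 = 1.30352325.
Deflate: 1.36513899 / 1.30352325 = 1.04726862.
Annualized real rate = 1.04726862^(1/4) − 1 = 1.1613% → 1.161%.

1.161%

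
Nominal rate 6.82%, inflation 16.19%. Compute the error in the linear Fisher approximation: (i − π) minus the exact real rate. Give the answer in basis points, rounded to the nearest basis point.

Approximate: r ≈ 6.820% − 16.190% = -9.3700%
Exact: (1 + 0.0682)/(1 + 0.1619) − 1 = -8.0644%
Error = -9.3700% − (-8.0644%) = -1.3056% → -131 basis points.

-131 basis points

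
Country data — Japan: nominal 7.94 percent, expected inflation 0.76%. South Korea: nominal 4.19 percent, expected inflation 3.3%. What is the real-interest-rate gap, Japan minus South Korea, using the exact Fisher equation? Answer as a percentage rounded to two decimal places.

6.26%

Japan: (1 + 0.0794)/(1 + 0.0076) − 1 = 7.1258%
South Korea: (1 + 0.0419)/(1 + 0.0330) − 1 = 0.8616%
Differential = 7.1258% − 0.8616% = 6.2643% → 6.26%.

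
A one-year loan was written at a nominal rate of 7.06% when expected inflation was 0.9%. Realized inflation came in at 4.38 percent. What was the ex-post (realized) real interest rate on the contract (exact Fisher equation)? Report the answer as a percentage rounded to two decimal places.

Ex-post: (1 + 0.0706)/(1 + 0.0438) − 1 = 2.5675%
So the realized real rate is 2.57%.

2.57%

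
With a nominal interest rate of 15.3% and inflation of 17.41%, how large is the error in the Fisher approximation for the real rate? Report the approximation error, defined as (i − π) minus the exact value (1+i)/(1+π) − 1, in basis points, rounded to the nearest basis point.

Approximate: r ≈ 15.300% − 17.410% = -2.1100%
Exact: (1 + 0.1530)/(1 + 0.1741) − 1 = -1.7971%
Error = -2.1100% − (-1.7971%) = -0.3129% → -31 basis points.

-31 basis points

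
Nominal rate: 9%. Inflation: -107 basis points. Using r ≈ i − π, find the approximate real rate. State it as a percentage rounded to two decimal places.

10.07%

r ≈ i − π = 9% − (-1.07%) = 10.07%.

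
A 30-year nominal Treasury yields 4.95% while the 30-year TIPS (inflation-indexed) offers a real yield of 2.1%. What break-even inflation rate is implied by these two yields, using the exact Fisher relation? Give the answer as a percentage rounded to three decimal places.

(1 + π) = (1 + i)/(1 + r) = 1.04950 / 1.02100 = 1.027914
Break-even inflation = 1.027914 − 1 → 2.791%.

2.791%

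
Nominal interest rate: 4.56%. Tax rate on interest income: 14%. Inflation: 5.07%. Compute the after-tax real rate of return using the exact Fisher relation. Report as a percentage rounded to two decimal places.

-1.09%

After-tax nominal return = 4.56% × (1 − 0.14) = 3.9216%.
1 + r = 1.039216 / 1.05070 = 0.989070
After-tax real rate = 0.989070 − 1 → -1.09%.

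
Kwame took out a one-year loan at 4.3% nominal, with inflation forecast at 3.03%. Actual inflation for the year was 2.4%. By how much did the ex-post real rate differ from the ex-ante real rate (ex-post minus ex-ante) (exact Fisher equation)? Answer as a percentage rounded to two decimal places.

Ex-ante: (1 + 0.0430)/(1 + 0.0303) − 1 = 1.2327%
Ex-post: (1 + 0.0430)/(1 + 0.0240) − 1 = 1.8555%
Difference (ex-post − ex-ante) = 0.6228% → 0.62%.

0.62%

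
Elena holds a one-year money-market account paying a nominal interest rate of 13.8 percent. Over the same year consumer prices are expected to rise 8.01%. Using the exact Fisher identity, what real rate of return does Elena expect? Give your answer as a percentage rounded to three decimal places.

1 + r = 1.13800 / 1.08010 = 1.053606
r = 1.053606 − 1 = 5.3606%, i.e. 5.361%.

5.361%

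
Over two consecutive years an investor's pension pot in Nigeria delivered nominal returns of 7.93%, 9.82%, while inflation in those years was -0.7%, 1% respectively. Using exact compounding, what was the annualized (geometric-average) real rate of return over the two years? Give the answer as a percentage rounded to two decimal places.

8.71%

Nominal growth factor = 1.0793 × 1.0982 = 1.18528726
Price-level growth factor = 0.9930 × 1.0100 = 1.00293000
Real growth factor = 1.18528726 / 1.00293000 = 1.18182451
Annualized real rate = 1.18182451^(1/2) − 1 = 8.7118% → 8.71%.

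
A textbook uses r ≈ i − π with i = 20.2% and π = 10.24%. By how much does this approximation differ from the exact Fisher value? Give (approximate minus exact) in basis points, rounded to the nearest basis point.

Approximate: r ≈ 20.200% − 10.240% = 9.9600%
Exact: (1 + 0.2020)/(1 + 0.1024) − 1 = 9.0348%
Error = 9.9600% − 9.0348% = 0.9252% → 93 basis points.

93 basis points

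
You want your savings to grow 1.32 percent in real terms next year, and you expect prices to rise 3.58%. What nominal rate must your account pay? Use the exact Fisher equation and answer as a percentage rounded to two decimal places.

4.95%

(1 + i) = (1 + r)(1 + π) = 1.01320 × 1.03580 = 1.04947256
i = 1.04947256 − 1, so the required nominal rate is 4.95%.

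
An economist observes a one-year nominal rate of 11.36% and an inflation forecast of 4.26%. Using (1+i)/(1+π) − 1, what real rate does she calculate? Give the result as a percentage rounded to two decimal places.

By the Fisher identity, 1 + r = (1 + i)/(1 + π).
1 + r = 1.11360 / 1.04260 = 1.068099
r = 1.068099 − 1 = 6.8099%, i.e. 6.81%.

6.81%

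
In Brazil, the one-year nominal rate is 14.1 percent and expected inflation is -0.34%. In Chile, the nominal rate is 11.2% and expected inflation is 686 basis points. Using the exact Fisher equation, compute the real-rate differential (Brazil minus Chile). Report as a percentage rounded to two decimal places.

Brazil: (1 + 0.1410)/(1 − 0.0034) − 1 = 14.4893%
Chile: (1 + 0.1120)/(1 + 0.0686) − 1 = 4.0614%
Differential = 14.4893% − 4.0614% = 10.4279% → 10.43%.

10.43%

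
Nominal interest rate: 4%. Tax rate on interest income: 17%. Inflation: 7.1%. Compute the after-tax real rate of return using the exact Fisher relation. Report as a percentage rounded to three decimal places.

-3.529%

After-tax nominal return = 4% × (1 − 0.17) = 3.3200%.
1 + r = 1.03320 / 1.07100 = 0.964706
After-tax real rate = 0.964706 − 1 → -3.529%.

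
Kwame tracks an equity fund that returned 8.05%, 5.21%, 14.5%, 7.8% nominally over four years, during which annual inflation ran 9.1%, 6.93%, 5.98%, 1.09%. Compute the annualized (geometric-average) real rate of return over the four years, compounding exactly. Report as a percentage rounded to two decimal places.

2.93%

Compound the nominal returns: 1.0805 × 1.0521 × 1.1450 × 1.0780 = 1.40315626.
Compound inflation: 1.0910 × 1.0693 × 1.0598 × 1.0109 = 1.24984578.
Deflate: 1.40315626 / 1.24984578 = 1.12266352.
Annualized real rate = 1.12266352^(1/4) − 1 = 2.9348% → 2.93%.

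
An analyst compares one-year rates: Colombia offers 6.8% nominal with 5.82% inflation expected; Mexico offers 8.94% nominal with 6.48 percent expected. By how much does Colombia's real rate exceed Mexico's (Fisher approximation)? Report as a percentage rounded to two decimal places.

-1.48%

Colombia: 6.8% − 5.82% = 0.980%
Mexico: 8.94% − 6.48% = 2.460%
Differential = -1.480% → -1.48%.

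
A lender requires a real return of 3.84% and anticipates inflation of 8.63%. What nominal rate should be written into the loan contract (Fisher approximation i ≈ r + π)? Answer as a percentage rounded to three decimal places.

12.470%

i ≈ r + π = 3.84% + 8.63% = 12.470%.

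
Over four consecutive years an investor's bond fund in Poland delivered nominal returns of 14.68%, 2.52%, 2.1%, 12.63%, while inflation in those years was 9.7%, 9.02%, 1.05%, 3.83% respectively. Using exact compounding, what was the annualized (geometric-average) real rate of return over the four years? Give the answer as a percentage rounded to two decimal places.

Nominal growth factor = 1.1468 × 1.0252 × 1.0210 × 1.1263 = 1.35199818
Price-level growth factor = 1.0970 × 1.0902 × 1.0105 × 1.0383 = 1.25479268
Real growth factor = 1.35199818 / 1.25479268 = 1.07746738
Annualized real rate = 1.07746738^(1/4) − 1 = 1.8828% → 1.88%.

1.88%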